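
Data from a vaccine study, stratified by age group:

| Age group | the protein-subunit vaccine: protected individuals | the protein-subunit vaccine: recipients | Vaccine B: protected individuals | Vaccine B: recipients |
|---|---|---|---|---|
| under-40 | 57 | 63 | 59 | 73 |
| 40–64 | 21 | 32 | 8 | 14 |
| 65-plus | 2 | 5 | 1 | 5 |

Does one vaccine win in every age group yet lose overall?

Under-40: the protein-subunit vaccine 57/63 = 90.5%, Vaccine B 59/73 = 80.8% → the protein-subunit vaccine
40–64: the protein-subunit vaccine 21/32 = 65.6%, Vaccine B 8/14 = 57.1% → the protein-subunit vaccine
65-plus: the protein-subunit vaccine 2/5 = 40.0%, Vaccine B 1/5 = 20.0% → the protein-subunit vaccine
Overall: the protein-subunit vaccine 80/100 = 80.0%, Vaccine B 68/92 = 73.9% → the protein-subunit vaccine
The protein-subunit vaccine wins overall and in every age group — no reversal.

No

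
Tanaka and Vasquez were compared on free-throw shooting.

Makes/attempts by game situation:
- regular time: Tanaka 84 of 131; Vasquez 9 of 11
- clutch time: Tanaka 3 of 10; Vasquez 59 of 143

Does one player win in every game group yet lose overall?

Regular time: Tanaka 84/131 = 64.1%, Vasquez 9/11 = 81.8% → Vasquez
Clutch time: Tanaka 3/10 = 30.0%, Vasquez 59/143 = 41.3% → Vasquez
Overall: Tanaka 87/141 = 61.7%, Vasquez 68/154 = 44.2% → Tanaka
Vasquez wins each game group but Tanaka wins overall — the comparison reverses. Vasquez's attempts skew toward clutch time, which has a lower base rate.

Yes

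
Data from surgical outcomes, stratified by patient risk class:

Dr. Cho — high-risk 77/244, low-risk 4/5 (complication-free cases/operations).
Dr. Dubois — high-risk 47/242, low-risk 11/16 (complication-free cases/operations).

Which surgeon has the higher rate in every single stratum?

High-risk: Dr. Cho 77/244 = 31.6%, Dr. Dubois 47/242 = 19.4% → Dr. Cho
Low-risk: Dr. Cho 4/5 = 80.0%, Dr. Dubois 11/16 = 68.8% → Dr. Cho
Dr. Cho has the higher rate in both groups.

Dr. Cho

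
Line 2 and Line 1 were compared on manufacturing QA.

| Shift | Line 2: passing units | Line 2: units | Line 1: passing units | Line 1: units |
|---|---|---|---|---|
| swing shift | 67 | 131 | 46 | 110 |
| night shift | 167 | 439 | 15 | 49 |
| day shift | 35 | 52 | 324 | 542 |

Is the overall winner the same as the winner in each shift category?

Swing shift: Line 2 67/131 = 51.1%, Line 1 46/110 = 41.8% → Line 2
Night shift: Line 2 167/439 = 38.0%, Line 1 15/49 = 30.6% → Line 2
Day shift: Line 2 35/52 = 67.3%, Line 1 324/542 = 59.8% → Line 2
Overall: Line 2 269/622 = 43.2%, Line 1 385/701 = 54.9% → Line 1
Line 2 wins each shift group but Line 1 wins overall — the comparison reverses. Line 2's units skew toward night shift, which has a lower base rate.

No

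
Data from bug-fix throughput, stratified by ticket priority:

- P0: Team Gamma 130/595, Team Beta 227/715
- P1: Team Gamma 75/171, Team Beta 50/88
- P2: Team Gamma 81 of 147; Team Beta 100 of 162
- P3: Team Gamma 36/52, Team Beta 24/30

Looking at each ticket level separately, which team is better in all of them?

P0: Team Gamma 130/595 = 21.8%, Team Beta 227/715 = 31.7% → Team Beta
P1: Team Gamma 75/171 = 43.9%, Team Beta 50/88 = 56.8% → Team Beta
P2: Team Gamma 81/147 = 55.1%, Team Beta 100/162 = 61.7% → Team Beta
P3: Team Gamma 36/52 = 69.2%, Team Beta 24/30 = 80.0% → Team Beta
Team Beta has the higher rate in all 4 groups.

Team Beta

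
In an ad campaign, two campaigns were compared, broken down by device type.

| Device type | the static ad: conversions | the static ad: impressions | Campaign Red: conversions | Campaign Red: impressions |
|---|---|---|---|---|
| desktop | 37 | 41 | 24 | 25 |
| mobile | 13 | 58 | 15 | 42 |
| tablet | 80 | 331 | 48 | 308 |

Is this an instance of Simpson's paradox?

No

Desktop: the static ad 37/41 = 90.2%, Campaign Red 24/25 = 96.0% → Campaign Red
Mobile: the static ad 13/58 = 22.4%, Campaign Red 15/42 = 35.7% → Campaign Red
Tablet: the static ad 80/331 = 24.2%, Campaign Red 48/308 = 15.6% → the static ad
Overall: the static ad 130/430 = 30.2%, Campaign Red 87/375 = 23.2% → the static ad
Neither sweeps: the static ad wins 1 of 3 groups, Campaign Red wins 2. The static ad wins overall but not every group — no Simpson reversal.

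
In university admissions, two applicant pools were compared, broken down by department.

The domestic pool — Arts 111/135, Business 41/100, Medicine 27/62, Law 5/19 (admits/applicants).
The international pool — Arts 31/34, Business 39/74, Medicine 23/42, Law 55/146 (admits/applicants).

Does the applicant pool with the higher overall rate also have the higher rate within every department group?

Arts: the domestic pool 111/135 = 82.2%, the international pool 31/34 = 91.2% → the international pool
Business: the domestic pool 41/100 = 41.0%, the international pool 39/74 = 52.7% → the international pool
Medicine: the domestic pool 27/62 = 43.5%, the international pool 23/42 = 54.8% → the international pool
Law: the domestic pool 5/19 = 26.3%, the international pool 55/146 = 37.7% → the international pool
Overall: the domestic pool 184/316 = 58.2%, the international pool 148/296 = 50.0% → the domestic pool
The international pool wins each department group but the domestic pool wins overall — the comparison reverses. The international pool's applicants skew toward Law, which has a lower base rate.

No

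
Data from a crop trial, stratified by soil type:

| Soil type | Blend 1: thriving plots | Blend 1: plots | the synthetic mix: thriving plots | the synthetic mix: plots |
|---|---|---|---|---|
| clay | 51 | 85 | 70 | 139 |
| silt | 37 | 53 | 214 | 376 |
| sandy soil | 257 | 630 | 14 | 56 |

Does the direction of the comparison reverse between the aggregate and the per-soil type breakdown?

Clay: Blend 1 51/85 = 60.0%, the synthetic mix 70/139 = 50.4% → Blend 1
Silt: Blend 1 37/53 = 69.8%, the synthetic mix 214/376 = 56.9% → Blend 1
Sandy soil: Blend 1 257/630 = 40.8%, the synthetic mix 14/56 = 25.0% → Blend 1
Overall: Blend 1 345/768 = 44.9%, the synthetic mix 298/571 = 52.2% → the synthetic mix
Blend 1 wins each soil group but the synthetic mix wins overall — the comparison reverses. Blend 1's plots skew toward sandy soil, which has a lower base rate.

Yes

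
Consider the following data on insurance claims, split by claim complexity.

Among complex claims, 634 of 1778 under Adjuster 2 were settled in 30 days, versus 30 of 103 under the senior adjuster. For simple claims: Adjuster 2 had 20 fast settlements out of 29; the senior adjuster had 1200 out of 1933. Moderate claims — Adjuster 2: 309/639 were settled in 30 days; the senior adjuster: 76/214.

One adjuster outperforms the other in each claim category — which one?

Complex: Adjuster 2 634/1778 = 35.7%, the senior adjuster 30/103 = 29.1% → Adjuster 2
Simple: Adjuster 2 20/29 = 69.0%, the senior adjuster 1200/1933 = 62.1% → Adjuster 2
Moderate: Adjuster 2 309/639 = 48.4%, the senior adjuster 76/214 = 35.5% → Adjuster 2
Adjuster 2 has the higher rate in all 3 groups.

Adjuster 2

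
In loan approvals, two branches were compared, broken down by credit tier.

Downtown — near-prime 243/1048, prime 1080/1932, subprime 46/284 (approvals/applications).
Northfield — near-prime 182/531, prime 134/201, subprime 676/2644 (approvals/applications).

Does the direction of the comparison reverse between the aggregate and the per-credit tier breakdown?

Near-prime: Downtown 243/1048 = 23.2%, Northfield 182/531 = 34.3% → Northfield
Prime: Downtown 1080/1932 = 55.9%, Northfield 134/201 = 66.7% → Northfield
Subprime: Downtown 46/284 = 16.2%, Northfield 676/2644 = 25.6% → Northfield
Overall: Downtown 1369/3264 = 41.9%, Northfield 992/3376 = 29.4% → Downtown
Northfield wins each credit group but Downtown wins overall — the comparison reverses. Northfield's applications skew toward subprime, which has a lower base rate.

Yes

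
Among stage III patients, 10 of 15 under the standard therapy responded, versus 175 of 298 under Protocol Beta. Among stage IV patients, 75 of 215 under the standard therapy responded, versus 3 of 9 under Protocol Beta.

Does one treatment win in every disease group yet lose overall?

Yes

Stage III: the standard therapy 10/15 = 66.7%, Protocol Beta 175/298 = 58.7% → the standard therapy
Stage IV: the standard therapy 75/215 = 34.9%, Protocol Beta 3/9 = 33.3% → the standard therapy
Overall: the standard therapy 85/230 = 37.0%, Protocol Beta 178/307 = 58.0% → Protocol Beta
The standard therapy wins each disease group but Protocol Beta wins overall — the comparison reverses. The standard therapy's patients skew toward stage IV, which has a lower base rate.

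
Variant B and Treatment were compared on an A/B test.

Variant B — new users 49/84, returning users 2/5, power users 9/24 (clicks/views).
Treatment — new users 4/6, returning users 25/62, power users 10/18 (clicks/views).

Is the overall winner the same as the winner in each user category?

New users: Variant B 49/84 = 58.3%, Treatment 4/6 = 66.7% → Treatment
Returning users: Variant B 2/5 = 40.0%, Treatment 25/62 = 40.3% → Treatment
Power users: Variant B 9/24 = 37.5%, Treatment 10/18 = 55.6% → Treatment
Overall: Variant B 60/113 = 53.1%, Treatment 39/86 = 45.3% → Variant B
Treatment wins each user group but Variant B wins overall — the comparison reverses. Treatment's views skew toward returning users, which has a lower base rate.

No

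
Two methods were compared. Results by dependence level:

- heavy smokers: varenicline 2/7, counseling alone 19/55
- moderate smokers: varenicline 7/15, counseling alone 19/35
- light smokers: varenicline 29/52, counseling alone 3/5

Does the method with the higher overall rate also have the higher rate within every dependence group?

No

Heavy smokers: varenicline 2/7 = 28.6%, counseling alone 19/55 = 34.5% → counseling alone
Moderate smokers: varenicline 7/15 = 46.7%, counseling alone 19/35 = 54.3% → counseling alone
Light smokers: varenicline 29/52 = 55.8%, counseling alone 3/5 = 60.0% → counseling alone
Overall: varenicline 38/74 = 51.4%, counseling alone 41/95 = 43.2% → varenicline
Counseling alone wins each dependence group but varenicline wins overall — the comparison reverses. Counseling alone's participants skew toward heavy smokers, which has a lower base rate.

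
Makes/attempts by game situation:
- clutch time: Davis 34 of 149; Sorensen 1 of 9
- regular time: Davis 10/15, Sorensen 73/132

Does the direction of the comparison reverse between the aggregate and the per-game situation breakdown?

Clutch time: Davis 34/149 = 22.8%, Sorensen 1/9 = 11.1% → Davis
Regular time: Davis 10/15 = 66.7%, Sorensen 73/132 = 55.3% → Davis
Overall: Davis 44/164 = 26.8%, Sorensen 74/141 = 52.5% → Sorensen
Davis wins each game group but Sorensen wins overall — the comparison reverses. Davis's attempts skew toward clutch time, which has a lower base rate.

Yes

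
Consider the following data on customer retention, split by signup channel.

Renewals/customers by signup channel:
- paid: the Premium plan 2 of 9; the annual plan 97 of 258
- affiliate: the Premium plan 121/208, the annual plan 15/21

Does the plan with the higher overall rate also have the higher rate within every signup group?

Paid: the Premium plan 2/9 = 22.2%, the annual plan 97/258 = 37.6% → the annual plan
Affiliate: the Premium plan 121/208 = 58.2%, the annual plan 15/21 = 71.4% → the annual plan
Overall: the Premium plan 123/217 = 56.7%, the annual plan 112/279 = 40.1% → the Premium plan
The annual plan wins each signup group but the Premium plan wins overall — the comparison reverses. The annual plan's customers skew toward paid, which has a lower base rate.

No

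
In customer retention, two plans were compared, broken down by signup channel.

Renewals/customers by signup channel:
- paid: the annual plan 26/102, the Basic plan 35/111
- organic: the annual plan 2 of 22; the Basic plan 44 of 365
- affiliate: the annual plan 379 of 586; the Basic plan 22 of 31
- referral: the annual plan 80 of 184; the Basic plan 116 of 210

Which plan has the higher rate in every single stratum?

the Basic plan

Paid: the annual plan 26/102 = 25.5%, the Basic plan 35/111 = 31.5% → the Basic plan
Organic: the annual plan 2/22 = 9.1%, the Basic plan 44/365 = 12.1% → the Basic plan
Affiliate: the annual plan 379/586 = 64.7%, the Basic plan 22/31 = 71.0% → the Basic plan
Referral: the annual plan 80/184 = 43.5%, the Basic plan 116/210 = 55.2% → the Basic plan
The Basic plan has the higher rate in all 4 groups.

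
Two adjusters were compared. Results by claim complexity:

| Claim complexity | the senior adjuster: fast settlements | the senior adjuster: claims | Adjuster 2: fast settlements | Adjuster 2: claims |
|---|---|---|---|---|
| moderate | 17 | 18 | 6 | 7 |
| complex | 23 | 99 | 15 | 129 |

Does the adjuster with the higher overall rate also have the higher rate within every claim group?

Moderate: the senior adjuster 17/18 = 94.4%, Adjuster 2 6/7 = 85.7% → the senior adjuster
Complex: the senior adjuster 23/99 = 23.2%, Adjuster 2 15/129 = 11.6% → the senior adjuster
Overall: the senior adjuster 40/117 = 34.2%, Adjuster 2 21/136 = 15.4% → the senior adjuster
The senior adjuster wins overall and in every claim group — no reversal.

Yes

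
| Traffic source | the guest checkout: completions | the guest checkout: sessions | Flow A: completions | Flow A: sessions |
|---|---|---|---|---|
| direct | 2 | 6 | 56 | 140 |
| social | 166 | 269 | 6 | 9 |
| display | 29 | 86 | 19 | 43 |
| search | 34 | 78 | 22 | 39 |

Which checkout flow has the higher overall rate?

the guest checkout

Direct: the guest checkout 2/6 = 33.3%, Flow A 56/140 = 40.0% → Flow A
Social: the guest checkout 166/269 = 61.7%, Flow A 6/9 = 66.7% → Flow A
Display: the guest checkout 29/86 = 33.7%, Flow A 19/43 = 44.2% → Flow A
Search: the guest checkout 34/78 = 43.6%, Flow A 22/39 = 56.4% → Flow A
Overall: the guest checkout 231/439 = 52.6%, Flow A 103/231 = 44.6% → the guest checkout
(Flow A wins every traffic group but the guest checkout wins overall — Flow A's sessions skew toward the low-rate direct group.)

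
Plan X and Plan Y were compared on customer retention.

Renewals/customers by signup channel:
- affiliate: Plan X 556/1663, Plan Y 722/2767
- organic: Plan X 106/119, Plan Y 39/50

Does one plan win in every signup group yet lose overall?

Affiliate: Plan X 556/1663 = 33.4%, Plan Y 722/2767 = 26.1% → Plan X
Organic: Plan X 106/119 = 89.1%, Plan Y 39/50 = 78.0% → Plan X
Overall: Plan X 662/1782 = 37.1%, Plan Y 761/2817 = 27.0% → Plan X
Plan X wins overall and in every signup group — no reversal.

No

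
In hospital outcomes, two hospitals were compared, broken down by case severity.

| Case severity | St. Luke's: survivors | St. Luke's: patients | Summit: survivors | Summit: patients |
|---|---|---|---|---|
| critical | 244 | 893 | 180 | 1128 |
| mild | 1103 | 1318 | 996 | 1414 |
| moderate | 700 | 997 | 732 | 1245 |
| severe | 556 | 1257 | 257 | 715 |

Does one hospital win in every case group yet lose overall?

Critical: St. Luke's 244/893 = 27.3%, Summit 180/1128 = 16.0% → St. Luke's
Mild: St. Luke's 1103/1318 = 83.7%, Summit 996/1414 = 70.4% → St. Luke's
Moderate: St. Luke's 700/997 = 70.2%, Summit 732/1245 = 58.8% → St. Luke's
Severe: St. Luke's 556/1257 = 44.2%, Summit 257/715 = 35.9% → St. Luke's
Overall: St. Luke's 2603/4465 = 58.3%, Summit 2165/4502 = 48.1% → St. Luke's
St. Luke's wins overall and in every case group — no reversal.

No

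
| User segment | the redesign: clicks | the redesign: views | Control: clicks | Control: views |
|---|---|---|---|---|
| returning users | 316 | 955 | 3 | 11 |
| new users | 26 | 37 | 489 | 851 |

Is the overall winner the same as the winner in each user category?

Returning users: the redesign 316/955 = 33.1%, Control 3/11 = 27.3% → the redesign
New users: the redesign 26/37 = 70.3%, Control 489/851 = 57.5% → the redesign
Overall: the redesign 342/992 = 34.5%, Control 492/862 = 57.1% → Control
The redesign wins each user group but Control wins overall — the comparison reverses. The redesign's views skew toward returning users, which has a lower base rate.

No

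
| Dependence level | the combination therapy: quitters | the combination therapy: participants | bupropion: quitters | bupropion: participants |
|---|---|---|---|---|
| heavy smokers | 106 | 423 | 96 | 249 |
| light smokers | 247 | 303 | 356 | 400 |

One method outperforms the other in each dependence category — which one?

Heavy smokers: the combination therapy 106/423 = 25.1%, bupropion 96/249 = 38.6% → bupropion
Light smokers: the combination therapy 247/303 = 81.5%, bupropion 356/400 = 89.0% → bupropion
Bupropion has the higher rate in both groups.

bupropion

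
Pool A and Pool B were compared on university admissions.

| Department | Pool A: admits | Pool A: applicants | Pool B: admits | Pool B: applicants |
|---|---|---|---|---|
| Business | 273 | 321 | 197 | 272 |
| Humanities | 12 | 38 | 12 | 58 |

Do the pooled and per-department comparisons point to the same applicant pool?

Business: Pool A 273/321 = 85.0%, Pool B 197/272 = 72.4% → Pool A
Humanities: Pool A 12/38 = 31.6%, Pool B 12/58 = 20.7% → Pool A
Overall: Pool A 285/359 = 79.4%, Pool B 209/330 = 63.3% → Pool A
Pool A wins overall and in every department group — no reversal.

Yes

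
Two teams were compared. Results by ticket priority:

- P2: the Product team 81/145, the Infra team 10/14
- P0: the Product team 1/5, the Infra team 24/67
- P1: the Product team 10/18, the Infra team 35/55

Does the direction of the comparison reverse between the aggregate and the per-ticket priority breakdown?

Yes

P2: the Product team 81/145 = 55.9%, the Infra team 10/14 = 71.4% → the Infra team
P0: the Product team 1/5 = 20.0%, the Infra team 24/67 = 35.8% → the Infra team
P1: the Product team 10/18 = 55.6%, the Infra team 35/55 = 63.6% → the Infra team
Overall: the Product team 92/168 = 54.8%, the Infra team 69/136 = 50.7% → the Product team
The Infra team wins each ticket group but the Product team wins overall — the comparison reverses. The Infra team's tickets skew toward P0, which has a lower base rate.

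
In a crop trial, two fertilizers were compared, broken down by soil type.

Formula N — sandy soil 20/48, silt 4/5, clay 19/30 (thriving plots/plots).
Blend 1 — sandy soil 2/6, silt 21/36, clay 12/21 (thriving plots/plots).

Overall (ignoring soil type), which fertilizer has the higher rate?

Blend 1

Sandy soil: Formula N 20/48 = 41.7%, Blend 1 2/6 = 33.3% → Formula N
Silt: Formula N 4/5 = 80.0%, Blend 1 21/36 = 58.3% → Formula N
Clay: Formula N 19/30 = 63.3%, Blend 1 12/21 = 57.1% → Formula N
Overall: Formula N 43/83 = 51.8%, Blend 1 35/63 = 55.6% → Blend 1
(Formula N wins every soil group but Blend 1 wins overall — Formula N's plots skew toward the low-rate sandy soil group.)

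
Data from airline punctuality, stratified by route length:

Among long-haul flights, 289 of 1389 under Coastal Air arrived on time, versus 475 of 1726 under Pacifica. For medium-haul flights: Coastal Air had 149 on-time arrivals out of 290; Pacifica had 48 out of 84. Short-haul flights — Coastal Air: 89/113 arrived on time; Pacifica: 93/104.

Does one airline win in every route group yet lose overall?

No

Long-haul: Coastal Air 289/1389 = 20.8%, Pacifica 475/1726 = 27.5% → Pacifica
Medium-haul: Coastal Air 149/290 = 51.4%, Pacifica 48/84 = 57.1% → Pacifica
Short-haul: Coastal Air 89/113 = 78.8%, Pacifica 93/104 = 89.4% → Pacifica
Overall: Coastal Air 527/1792 = 29.4%, Pacifica 616/1914 = 32.2% → Pacifica
Pacifica wins overall and in every route group — no reversal.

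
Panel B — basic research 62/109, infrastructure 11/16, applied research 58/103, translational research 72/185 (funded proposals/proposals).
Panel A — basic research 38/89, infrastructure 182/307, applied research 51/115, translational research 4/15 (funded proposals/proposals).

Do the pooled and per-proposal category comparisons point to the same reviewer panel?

No

Basic research: Panel B 62/109 = 56.9%, Panel A 38/89 = 42.7% → Panel B
Infrastructure: Panel B 11/16 = 68.8%, Panel A 182/307 = 59.3% → Panel B
Applied research: Panel B 58/103 = 56.3%, Panel A 51/115 = 44.3% → Panel B
Translational research: Panel B 72/185 = 38.9%, Panel A 4/15 = 26.7% → Panel B
Overall: Panel B 203/413 = 49.2%, Panel A 275/526 = 52.3% → Panel A
Panel B wins each proposal group but Panel A wins overall — the comparison reverses. Panel B's proposals skew toward translational research, which has a lower base rate.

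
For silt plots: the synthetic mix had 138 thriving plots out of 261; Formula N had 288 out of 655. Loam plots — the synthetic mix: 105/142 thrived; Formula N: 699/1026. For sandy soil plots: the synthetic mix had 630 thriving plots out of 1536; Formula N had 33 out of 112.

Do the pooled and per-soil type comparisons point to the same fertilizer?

Silt: the synthetic mix 138/261 = 52.9%, Formula N 288/655 = 44.0% → the synthetic mix
Loam: the synthetic mix 105/142 = 73.9%, Formula N 699/1026 = 68.1% → the synthetic mix
Sandy soil: the synthetic mix 630/1536 = 41.0%, Formula N 33/112 = 29.5% → the synthetic mix
Overall: the synthetic mix 873/1939 = 45.0%, Formula N 1020/1793 = 56.9% → Formula N
The synthetic mix wins each soil group but Formula N wins overall — the comparison reverses. The synthetic mix's plots skew toward sandy soil, which has a lower base rate.

No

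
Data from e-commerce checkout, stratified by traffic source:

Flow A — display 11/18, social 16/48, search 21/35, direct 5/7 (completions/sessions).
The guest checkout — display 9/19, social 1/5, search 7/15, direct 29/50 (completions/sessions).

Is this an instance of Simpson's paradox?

Display: Flow A 11/18 = 61.1%, the guest checkout 9/19 = 47.4% → Flow A
Social: Flow A 16/48 = 33.3%, the guest checkout 1/5 = 20.0% → Flow A
Search: Flow A 21/35 = 60.0%, the guest checkout 7/15 = 46.7% → Flow A
Direct: Flow A 5/7 = 71.4%, the guest checkout 29/50 = 58.0% → Flow A
Overall: Flow A 53/108 = 49.1%, the guest checkout 46/89 = 51.7% → the guest checkout
Flow A wins each traffic group but the guest checkout wins overall — the comparison reverses. Flow A's sessions skew toward social, which has a lower base rate.

Yes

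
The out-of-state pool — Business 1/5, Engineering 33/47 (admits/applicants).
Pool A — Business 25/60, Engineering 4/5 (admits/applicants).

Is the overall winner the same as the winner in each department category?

No

Business: the out-of-state pool 1/5 = 20.0%, Pool A 25/60 = 41.7% → Pool A
Engineering: the out-of-state pool 33/47 = 70.2%, Pool A 4/5 = 80.0% → Pool A
Overall: the out-of-state pool 34/52 = 65.4%, Pool A 29/65 = 44.6% → the out-of-state pool
Pool A wins each department group but the out-of-state pool wins overall — the comparison reverses. Pool A's applicants skew toward Business, which has a lower base rate.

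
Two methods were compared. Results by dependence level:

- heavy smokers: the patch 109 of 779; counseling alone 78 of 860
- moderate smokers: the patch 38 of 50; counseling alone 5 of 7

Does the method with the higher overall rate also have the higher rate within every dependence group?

Yes

Heavy smokers: the patch 109/779 = 14.0%, counseling alone 78/860 = 9.1% → the patch
Moderate smokers: the patch 38/50 = 76.0%, counseling alone 5/7 = 71.4% → the patch
Overall: the patch 147/829 = 17.7%, counseling alone 83/867 = 9.6% → the patch
The patch wins overall and in every dependence group — no reversal.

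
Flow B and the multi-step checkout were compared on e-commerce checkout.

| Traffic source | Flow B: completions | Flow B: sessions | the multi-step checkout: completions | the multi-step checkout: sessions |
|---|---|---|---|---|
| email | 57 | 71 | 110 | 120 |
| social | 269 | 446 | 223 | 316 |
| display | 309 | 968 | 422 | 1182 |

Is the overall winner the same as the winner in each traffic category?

Yes

Email: Flow B 57/71 = 80.3%, the multi-step checkout 110/120 = 91.7% → the multi-step checkout
Social: Flow B 269/446 = 60.3%, the multi-step checkout 223/316 = 70.6% → the multi-step checkout
Display: Flow B 309/968 = 31.9%, the multi-step checkout 422/1182 = 35.7% → the multi-step checkout
Overall: Flow B 635/1485 = 42.8%, the multi-step checkout 755/1618 = 46.7% → the multi-step checkout
The multi-step checkout wins overall and in every traffic group — no reversal.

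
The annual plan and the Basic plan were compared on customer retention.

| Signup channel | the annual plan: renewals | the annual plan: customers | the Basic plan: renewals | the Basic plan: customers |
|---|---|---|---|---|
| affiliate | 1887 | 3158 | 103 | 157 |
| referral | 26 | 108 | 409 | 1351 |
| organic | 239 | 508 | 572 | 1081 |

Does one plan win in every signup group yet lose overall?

Affiliate: the annual plan 1887/3158 = 59.8%, the Basic plan 103/157 = 65.6% → the Basic plan
Referral: the annual plan 26/108 = 24.1%, the Basic plan 409/1351 = 30.3% → the Basic plan
Organic: the annual plan 239/508 = 47.0%, the Basic plan 572/1081 = 52.9% → the Basic plan
Overall: the annual plan 2152/3774 = 57.0%, the Basic plan 1084/2589 = 41.9% → the annual plan
The Basic plan wins each signup group but the annual plan wins overall — the comparison reverses. The Basic plan's customers skew toward referral, which has a lower base rate.

Yes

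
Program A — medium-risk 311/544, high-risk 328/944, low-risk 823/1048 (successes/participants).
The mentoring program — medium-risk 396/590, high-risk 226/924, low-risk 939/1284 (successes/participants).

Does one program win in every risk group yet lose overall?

No

Medium-risk: Program A 311/544 = 57.2%, the mentoring program 396/590 = 67.1% → the mentoring program
High-risk: Program A 328/944 = 34.7%, the mentoring program 226/924 = 24.5% → Program A
Low-risk: Program A 823/1048 = 78.5%, the mentoring program 939/1284 = 73.1% → Program A
Overall: Program A 1462/2536 = 57.6%, the mentoring program 1561/2798 = 55.8% → Program A
Neither sweeps: Program A wins 2 of 3 groups, the mentoring program wins 1. Program A wins overall but not every group — no Simpson reversal.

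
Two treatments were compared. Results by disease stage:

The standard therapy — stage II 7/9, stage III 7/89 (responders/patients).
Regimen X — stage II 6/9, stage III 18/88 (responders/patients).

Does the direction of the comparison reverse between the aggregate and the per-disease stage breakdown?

No

Stage II: the standard therapy 7/9 = 77.8%, Regimen X 6/9 = 66.7% → the standard therapy
Stage III: the standard therapy 7/89 = 7.9%, Regimen X 18/88 = 20.5% → Regimen X
Overall: the standard therapy 14/98 = 14.3%, Regimen X 24/97 = 24.7% → Regimen X
Neither sweeps: the standard therapy wins 1 of 2 groups, Regimen X wins 1. Regimen X wins overall but not every group — no Simpson reversal.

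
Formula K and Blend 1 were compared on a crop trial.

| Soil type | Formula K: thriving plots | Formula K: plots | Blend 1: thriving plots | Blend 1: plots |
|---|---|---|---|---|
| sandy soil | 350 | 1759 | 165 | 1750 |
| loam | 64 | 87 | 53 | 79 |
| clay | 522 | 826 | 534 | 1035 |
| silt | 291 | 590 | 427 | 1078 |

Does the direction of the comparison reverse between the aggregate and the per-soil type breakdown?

Sandy soil: Formula K 350/1759 = 19.9%, Blend 1 165/1750 = 9.4% → Formula K
Loam: Formula K 64/87 = 73.6%, Blend 1 53/79 = 67.1% → Formula K
Clay: Formula K 522/826 = 63.2%, Blend 1 534/1035 = 51.6% → Formula K
Silt: Formula K 291/590 = 49.3%, Blend 1 427/1078 = 39.6% → Formula K
Overall: Formula K 1227/3262 = 37.6%, Blend 1 1179/3942 = 29.9% → Formula K
Formula K wins overall and in every soil group — no reversal.

No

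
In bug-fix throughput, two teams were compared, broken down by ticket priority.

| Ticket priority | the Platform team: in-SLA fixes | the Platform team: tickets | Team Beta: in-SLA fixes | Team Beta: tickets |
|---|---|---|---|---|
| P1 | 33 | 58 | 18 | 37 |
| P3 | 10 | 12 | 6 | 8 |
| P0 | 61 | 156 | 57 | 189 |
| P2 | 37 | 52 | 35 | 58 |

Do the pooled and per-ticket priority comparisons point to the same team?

P1: the Platform team 33/58 = 56.9%, Team Beta 18/37 = 48.6% → the Platform team
P3: the Platform team 10/12 = 83.3%, Team Beta 6/8 = 75.0% → the Platform team
P0: the Platform team 61/156 = 39.1%, Team Beta 57/189 = 30.2% → the Platform team
P2: the Platform team 37/52 = 71.2%, Team Beta 35/58 = 60.3% → the Platform team
Overall: the Platform team 141/278 = 50.7%, Team Beta 116/292 = 39.7% → the Platform team
The Platform team wins overall and in every ticket group — no reversal.

Yes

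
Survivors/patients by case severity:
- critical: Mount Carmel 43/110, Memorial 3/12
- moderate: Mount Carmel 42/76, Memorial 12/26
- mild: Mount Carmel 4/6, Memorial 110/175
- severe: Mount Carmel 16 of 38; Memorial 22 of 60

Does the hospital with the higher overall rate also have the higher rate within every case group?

No

Critical: Mount Carmel 43/110 = 39.1%, Memorial 3/12 = 25.0% → Mount Carmel
Moderate: Mount Carmel 42/76 = 55.3%, Memorial 12/26 = 46.2% → Mount Carmel
Mild: Mount Carmel 4/6 = 66.7%, Memorial 110/175 = 62.9% → Mount Carmel
Severe: Mount Carmel 16/38 = 42.1%, Memorial 22/60 = 36.7% → Mount Carmel
Overall: Mount Carmel 105/230 = 45.7%, Memorial 147/273 = 53.8% → Memorial
Mount Carmel wins each case group but Memorial wins overall — the comparison reverses. Mount Carmel's patients skew toward critical, which has a lower base rate.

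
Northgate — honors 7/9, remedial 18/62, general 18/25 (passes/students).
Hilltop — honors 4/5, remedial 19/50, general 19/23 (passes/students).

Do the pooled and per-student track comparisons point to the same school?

Yes

Honors: Northgate 7/9 = 77.8%, Hilltop 4/5 = 80.0% → Hilltop
Remedial: Northgate 18/62 = 29.0%, Hilltop 19/50 = 38.0% → Hilltop
General: Northgate 18/25 = 72.0%, Hilltop 19/23 = 82.6% → Hilltop
Overall: Northgate 43/96 = 44.8%, Hilltop 42/78 = 53.8% → Hilltop
Hilltop wins overall and in every student group — no reversal.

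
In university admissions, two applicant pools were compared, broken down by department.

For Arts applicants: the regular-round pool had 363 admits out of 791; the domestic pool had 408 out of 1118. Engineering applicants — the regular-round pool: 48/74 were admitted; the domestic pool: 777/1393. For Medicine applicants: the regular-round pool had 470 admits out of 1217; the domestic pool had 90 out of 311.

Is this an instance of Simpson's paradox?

Arts: the regular-round pool 363/791 = 45.9%, the domestic pool 408/1118 = 36.5% → the regular-round pool
Engineering: the regular-round pool 48/74 = 64.9%, the domestic pool 777/1393 = 55.8% → the regular-round pool
Medicine: the regular-round pool 470/1217 = 38.6%, the domestic pool 90/311 = 28.9% → the regular-round pool
Overall: the regular-round pool 881/2082 = 42.3%, the domestic pool 1275/2822 = 45.2% → the domestic pool
The regular-round pool wins each department group but the domestic pool wins overall — the comparison reverses. The regular-round pool's applicants skew toward Medicine, which has a lower base rate.

Yes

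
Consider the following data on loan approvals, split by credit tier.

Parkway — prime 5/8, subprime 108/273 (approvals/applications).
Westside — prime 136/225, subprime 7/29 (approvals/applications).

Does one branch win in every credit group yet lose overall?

Yes

Prime: Parkway 5/8 = 62.5%, Westside 136/225 = 60.4% → Parkway
Subprime: Parkway 108/273 = 39.6%, Westside 7/29 = 24.1% → Parkway
Overall: Parkway 113/281 = 40.2%, Westside 143/254 = 56.3% → Westside
Parkway wins each credit group but Westside wins overall — the comparison reverses. Parkway's applications skew toward subprime, which has a lower base rate.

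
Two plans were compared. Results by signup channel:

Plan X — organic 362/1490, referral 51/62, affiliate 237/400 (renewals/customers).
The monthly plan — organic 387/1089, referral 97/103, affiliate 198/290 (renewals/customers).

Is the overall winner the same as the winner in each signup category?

Organic: Plan X 362/1490 = 24.3%, the monthly plan 387/1089 = 35.5% → the monthly plan
Referral: Plan X 51/62 = 82.3%, the monthly plan 97/103 = 94.2% → the monthly plan
Affiliate: Plan X 237/400 = 59.2%, the monthly plan 198/290 = 68.3% → the monthly plan
Overall: Plan X 650/1952 = 33.3%, the monthly plan 682/1482 = 46.0% → the monthly plan
The monthly plan wins overall and in every signup group — no reversal.

Yes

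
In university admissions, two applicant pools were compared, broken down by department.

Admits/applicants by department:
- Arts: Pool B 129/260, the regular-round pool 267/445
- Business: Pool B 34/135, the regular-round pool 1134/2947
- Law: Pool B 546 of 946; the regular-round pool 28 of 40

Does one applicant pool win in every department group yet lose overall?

Arts: Pool B 129/260 = 49.6%, the regular-round pool 267/445 = 60.0% → the regular-round pool
Business: Pool B 34/135 = 25.2%, the regular-round pool 1134/2947 = 38.5% → the regular-round pool
Law: Pool B 546/946 = 57.7%, the regular-round pool 28/40 = 70.0% → the regular-round pool
Overall: Pool B 709/1341 = 52.9%, the regular-round pool 1429/3432 = 41.6% → Pool B
The regular-round pool wins each department group but Pool B wins overall — the comparison reverses. The regular-round pool's applicants skew toward Business, which has a lower base rate.

Yes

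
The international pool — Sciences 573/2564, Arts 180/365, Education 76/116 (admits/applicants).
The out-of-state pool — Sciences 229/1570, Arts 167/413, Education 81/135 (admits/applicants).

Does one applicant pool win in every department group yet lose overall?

Sciences: the international pool 573/2564 = 22.3%, the out-of-state pool 229/1570 = 14.6% → the international pool
Arts: the international pool 180/365 = 49.3%, the out-of-state pool 167/413 = 40.4% → the international pool
Education: the international pool 76/116 = 65.5%, the out-of-state pool 81/135 = 60.0% → the international pool
Overall: the international pool 829/3045 = 27.2%, the out-of-state pool 477/2118 = 22.5% → the international pool
The international pool wins overall and in every department group — no reversal.

No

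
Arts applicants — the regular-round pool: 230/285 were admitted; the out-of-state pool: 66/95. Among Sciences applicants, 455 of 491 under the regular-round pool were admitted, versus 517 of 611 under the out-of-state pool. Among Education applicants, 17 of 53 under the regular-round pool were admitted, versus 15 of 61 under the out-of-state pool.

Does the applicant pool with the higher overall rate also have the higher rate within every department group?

Arts: the regular-round pool 230/285 = 80.7%, the out-of-state pool 66/95 = 69.5% → the regular-round pool
Sciences: the regular-round pool 455/491 = 92.7%, the out-of-state pool 517/611 = 84.6% → the regular-round pool
Education: the regular-round pool 17/53 = 32.1%, the out-of-state pool 15/61 = 24.6% → the regular-round pool
Overall: the regular-round pool 702/829 = 84.7%, the out-of-state pool 598/767 = 78.0% → the regular-round pool
The regular-round pool wins overall and in every department group — no reversal.

Yes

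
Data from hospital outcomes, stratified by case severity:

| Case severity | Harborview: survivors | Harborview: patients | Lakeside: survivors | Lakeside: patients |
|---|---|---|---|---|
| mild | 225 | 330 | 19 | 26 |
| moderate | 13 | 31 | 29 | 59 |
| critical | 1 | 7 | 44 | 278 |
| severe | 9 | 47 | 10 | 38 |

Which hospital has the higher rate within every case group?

Mild: Harborview 225/330 = 68.2%, Lakeside 19/26 = 73.1% → Lakeside
Moderate: Harborview 13/31 = 41.9%, Lakeside 29/59 = 49.2% → Lakeside
Critical: Harborview 1/7 = 14.3%, Lakeside 44/278 = 15.8% → Lakeside
Severe: Harborview 9/47 = 19.1%, Lakeside 10/38 = 26.3% → Lakeside
Lakeside has the higher rate in all 4 groups.

Lakeside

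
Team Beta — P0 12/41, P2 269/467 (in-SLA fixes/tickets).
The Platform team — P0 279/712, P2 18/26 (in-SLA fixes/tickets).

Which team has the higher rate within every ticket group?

P0: Team Beta 12/41 = 29.3%, the Platform team 279/712 = 39.2% → the Platform team
P2: Team Beta 269/467 = 57.6%, the Platform team 18/26 = 69.2% → the Platform team
The Platform team has the higher rate in both groups.

the Platform team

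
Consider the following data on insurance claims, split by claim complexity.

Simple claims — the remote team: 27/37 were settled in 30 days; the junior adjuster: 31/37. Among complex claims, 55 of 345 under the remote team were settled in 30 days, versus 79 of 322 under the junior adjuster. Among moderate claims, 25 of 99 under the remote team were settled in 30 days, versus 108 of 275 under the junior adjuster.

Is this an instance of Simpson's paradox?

No

Simple: the remote team 27/37 = 73.0%, the junior adjuster 31/37 = 83.8% → the junior adjuster
Complex: the remote team 55/345 = 15.9%, the junior adjuster 79/322 = 24.5% → the junior adjuster
Moderate: the remote team 25/99 = 25.3%, the junior adjuster 108/275 = 39.3% → the junior adjuster
Overall: the remote team 107/481 = 22.2%, the junior adjuster 218/634 = 34.4% → the junior adjuster
The junior adjuster wins overall and in every claim group — no reversal.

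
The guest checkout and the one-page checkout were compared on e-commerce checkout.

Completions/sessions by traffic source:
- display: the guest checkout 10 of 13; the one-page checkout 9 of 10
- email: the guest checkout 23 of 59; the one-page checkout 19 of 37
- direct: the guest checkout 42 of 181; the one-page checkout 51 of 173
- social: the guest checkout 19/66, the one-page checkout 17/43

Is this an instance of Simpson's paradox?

Display: the guest checkout 10/13 = 76.9%, the one-page checkout 9/10 = 90.0% → the one-page checkout
Email: the guest checkout 23/59 = 39.0%, the one-page checkout 19/37 = 51.4% → the one-page checkout
Direct: the guest checkout 42/181 = 23.2%, the one-page checkout 51/173 = 29.5% → the one-page checkout
Social: the guest checkout 19/66 = 28.8%, the one-page checkout 17/43 = 39.5% → the one-page checkout
Overall: the guest checkout 94/319 = 29.5%, the one-page checkout 96/263 = 36.5% → the one-page checkout
The one-page checkout wins overall and in every traffic group — no reversal.

No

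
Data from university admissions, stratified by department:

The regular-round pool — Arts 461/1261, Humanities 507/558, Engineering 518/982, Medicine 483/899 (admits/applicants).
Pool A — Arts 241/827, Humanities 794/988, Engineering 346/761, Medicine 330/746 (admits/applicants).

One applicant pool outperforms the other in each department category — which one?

Arts: the regular-round pool 461/1261 = 36.6%, Pool A 241/827 = 29.1% → the regular-round pool
Humanities: the regular-round pool 507/558 = 90.9%, Pool A 794/988 = 80.4% → the regular-round pool
Engineering: the regular-round pool 518/982 = 52.7%, Pool A 346/761 = 45.5% → the regular-round pool
Medicine: the regular-round pool 483/899 = 53.7%, Pool A 330/746 = 44.2% → the regular-round pool
The regular-round pool has the higher rate in all 4 groups.

the regular-round pool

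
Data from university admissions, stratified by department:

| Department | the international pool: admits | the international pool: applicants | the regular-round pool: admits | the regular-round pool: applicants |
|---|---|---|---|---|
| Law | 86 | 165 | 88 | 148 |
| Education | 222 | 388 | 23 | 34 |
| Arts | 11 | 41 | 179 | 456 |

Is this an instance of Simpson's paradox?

Law: the international pool 86/165 = 52.1%, the regular-round pool 88/148 = 59.5% → the regular-round pool
Education: the international pool 222/388 = 57.2%, the regular-round pool 23/34 = 67.6% → the regular-round pool
Arts: the international pool 11/41 = 26.8%, the regular-round pool 179/456 = 39.3% → the regular-round pool
Overall: the international pool 319/594 = 53.7%, the regular-round pool 290/638 = 45.5% → the international pool
The regular-round pool wins each department group but the international pool wins overall — the comparison reverses. The regular-round pool's applicants skew toward Arts, which has a lower base rate.

Yes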